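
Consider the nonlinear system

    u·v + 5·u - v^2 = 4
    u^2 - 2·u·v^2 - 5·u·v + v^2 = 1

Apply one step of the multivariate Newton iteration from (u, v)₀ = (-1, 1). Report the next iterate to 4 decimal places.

At (-1, 1): F = (-11.0000, 8.0000).
Jacobian J = [[v + 5, u - 2·v], [2·u - 2·v^2 - 5·v, -4·u·v - 5·u + 2·v]].
At the point, J = [[6.0000, -3.0000], [-9.0000, 11.0000]] (det J = 39.0000).
Solving J·Δ = −F gives Δ = (2.4872, 1.3077).
Then the next iterate is (u, v)₁ = (1.4872, 2.3077).

(1.4872, 2.3077)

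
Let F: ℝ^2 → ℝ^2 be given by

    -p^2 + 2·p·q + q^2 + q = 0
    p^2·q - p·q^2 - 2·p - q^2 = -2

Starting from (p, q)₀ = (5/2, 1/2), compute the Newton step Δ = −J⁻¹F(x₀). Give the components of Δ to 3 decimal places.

At (5/2, 1/2): F = (-3.000, -0.750).
Jacobian J = [[-2·p + 2·q, 2·p + 2·q + 1], [2·p·q - q^2 - 2, p^2 - 2·p·q - 2·q]].
At the point, J = [[-4.000, 7.000], [0.250, 2.750]] (det J = -12.750).
Solving J·Δ = −F gives Δ = (-0.235, 0.294).

(-0.235, 0.294)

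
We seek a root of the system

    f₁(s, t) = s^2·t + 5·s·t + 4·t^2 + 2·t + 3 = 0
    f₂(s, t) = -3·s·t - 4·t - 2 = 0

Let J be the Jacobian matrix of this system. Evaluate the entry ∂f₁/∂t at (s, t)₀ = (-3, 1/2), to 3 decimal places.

∂f₁/∂t = s^2 + 5·s + 8·t + 2.
At (-3, 1/2) this is 0.000.

0.000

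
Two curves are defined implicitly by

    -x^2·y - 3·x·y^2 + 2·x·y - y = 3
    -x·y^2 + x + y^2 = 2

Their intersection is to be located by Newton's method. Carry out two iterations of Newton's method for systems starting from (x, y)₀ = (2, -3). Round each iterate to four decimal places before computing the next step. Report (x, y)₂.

(3.0563, -0.3915)

At (2, -3): F = (-54.0000, -9.0000).
Jacobian J = [[-2·x·y - 3·y^2 + 2·y, -x^2 - 6·x·y + 2·x - 1], [-y^2 + 1, -2·x·y + 2·y]].
At the point, J = [[-21.0000, 35.0000], [-8.0000, 6.0000]] (det J = 154.0000).
Solving J·Δ = −F gives Δ = (0.0584, 1.5779).
Then the next iterate is (x, y)₁ = (2.0584, -1.4221).
Round to (2.0584, -1.4221) and repeat: F = (-13.895478, -2.082075), J = [[-3.056804, 16.443293], [-1.022368, 3.010301]].
Δ = (0.9979, 1.0306), so (x, y)₂ = (3.0563, -0.3915).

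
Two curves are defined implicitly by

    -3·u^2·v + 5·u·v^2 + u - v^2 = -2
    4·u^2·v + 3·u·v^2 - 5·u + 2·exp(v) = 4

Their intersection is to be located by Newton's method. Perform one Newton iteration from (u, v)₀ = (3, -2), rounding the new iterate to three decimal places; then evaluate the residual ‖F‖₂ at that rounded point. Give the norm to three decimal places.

At (3, -2): F = (115.000, -54.72933).
Jacobian J = [[-6·u·v + 5·v^2 + 1, -3·u^2 + 10·u·v - 2·v], [8·u·v + 3·v^2 - 5, 4·u^2 + 6·u·v + 2·exp(v)]].
At the point, J = [[57.000, -83.000], [-41.000, 0.27067]] (det J = -3387.57178).
Solving J·Δ = −F gives Δ = (-1.332, 0.471).
Then the next iterate is (u, v)₁ = (1.668, -1.529).
Re-evaluating at (1.668, -1.529): F = (33.58981, -17.22402), so ‖F‖₂ = 37.748.

37.748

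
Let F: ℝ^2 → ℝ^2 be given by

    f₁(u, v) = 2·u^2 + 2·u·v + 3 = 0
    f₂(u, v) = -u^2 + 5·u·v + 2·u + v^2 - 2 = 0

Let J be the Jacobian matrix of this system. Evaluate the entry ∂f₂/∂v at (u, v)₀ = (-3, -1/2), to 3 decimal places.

-16.000

∂f₂/∂v = 5·u + 2·v.
At (-3, -1/2) this is -16.000.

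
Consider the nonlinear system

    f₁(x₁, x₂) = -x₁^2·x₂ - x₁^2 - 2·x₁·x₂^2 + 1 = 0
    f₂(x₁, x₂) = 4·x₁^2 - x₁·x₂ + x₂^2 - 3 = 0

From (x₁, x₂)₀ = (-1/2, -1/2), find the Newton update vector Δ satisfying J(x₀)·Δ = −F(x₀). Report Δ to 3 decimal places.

(-0.700, 0.900)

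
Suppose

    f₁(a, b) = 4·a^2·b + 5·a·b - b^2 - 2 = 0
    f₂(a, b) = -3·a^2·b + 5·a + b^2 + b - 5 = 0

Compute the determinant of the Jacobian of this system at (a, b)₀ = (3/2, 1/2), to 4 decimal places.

-48.1250

J = [[8·a·b + 5·b, 4·a^2 + 5·a - 2·b], [-6·a·b + 5, -3·a^2 + 2·b + 1]].
At the point, J = [[8.5000, 15.5000], [0.5000, -4.7500]].
det J = -48.1250.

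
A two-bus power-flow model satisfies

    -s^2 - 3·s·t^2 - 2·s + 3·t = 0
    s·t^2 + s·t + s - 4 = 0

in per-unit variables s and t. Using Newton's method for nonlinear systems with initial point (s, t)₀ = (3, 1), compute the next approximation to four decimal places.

At (3, 1): F = (-21.0000, 5.0000).
Jacobian J = [[-2·s - 3·t^2 - 2, -6·s·t + 3], [t^2 + t + 1, 2·s·t + s]].
At the point, J = [[-11.0000, -15.0000], [3.0000, 9.0000]] (det J = -54.0000).
Solving J·Δ = −F gives Δ = (-2.1111, 0.1481).
Then the next iterate is (s, t)₁ = (0.8889, 1.1481).

(0.8889, 1.1481)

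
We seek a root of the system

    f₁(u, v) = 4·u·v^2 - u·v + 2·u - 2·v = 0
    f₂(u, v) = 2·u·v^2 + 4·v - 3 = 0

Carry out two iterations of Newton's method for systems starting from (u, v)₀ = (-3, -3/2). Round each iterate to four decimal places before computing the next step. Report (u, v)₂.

(-2.5284, 0.2107)

At (-3, -3/2): F = (-34.5000, -22.5000).
Jacobian J = [[4·v^2 - v + 2, 8·u·v - u - 2], [2·v^2, 4·u·v + 4]].
At the point, J = [[12.5000, 37.0000], [4.5000, 22.0000]] (det J = 108.5000).
Solving J·Δ = −F gives Δ = (-0.6774, 1.1613).
Then the next iterate is (u, v)₁ = (-3.6774, -0.3387).
Round to (-3.6774, -0.3387) and repeat: F = (-9.610387, -5.198526), J = [[2.797571, 11.641683], [0.229435, 8.982142]].
Δ = (1.1490, 0.5494), so (u, v)₂ = (-2.5284, 0.2107).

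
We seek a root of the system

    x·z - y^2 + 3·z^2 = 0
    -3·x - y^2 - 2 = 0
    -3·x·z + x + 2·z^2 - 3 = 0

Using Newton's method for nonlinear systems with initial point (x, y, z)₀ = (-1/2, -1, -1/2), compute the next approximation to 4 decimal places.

(1.3500, 2.5250, 1.2500)

At (-1/2, -1, -1/2): F = (0.0000, -1.5000, -3.7500).
Jacobian J = [[z, -2·y, x + 6·z], [-3, -2·y, 0], [-3·z + 1, 0, -3·x + 4·z]].
At the point, J = [[-0.5000, 2.0000, -3.5000], [-3.0000, 2.0000, 0.0000], [2.5000, 0.0000, -0.5000]] (det J = 15.0000).
Solving J·Δ = −F gives Δ = (1.8500, 3.5250, 1.7500).
Then the next iterate is (x, y, z)₁ = (1.3500, 2.5250, 1.2500).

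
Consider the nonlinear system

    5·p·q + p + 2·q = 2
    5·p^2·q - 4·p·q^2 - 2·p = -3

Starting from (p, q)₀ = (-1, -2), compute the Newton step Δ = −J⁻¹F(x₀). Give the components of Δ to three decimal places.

At (-1, -2): F = (3.000, 11.000).
Jacobian J = [[5·q + 1, 5·p + 2], [10·p·q - 4·q^2 - 2, 5·p^2 - 8·p·q]].
At the point, J = [[-9.000, -3.000], [2.000, -11.000]] (det J = 105.000).
Solving J·Δ = −F gives Δ = (0.000, 1.000).

(0.000, 1.000)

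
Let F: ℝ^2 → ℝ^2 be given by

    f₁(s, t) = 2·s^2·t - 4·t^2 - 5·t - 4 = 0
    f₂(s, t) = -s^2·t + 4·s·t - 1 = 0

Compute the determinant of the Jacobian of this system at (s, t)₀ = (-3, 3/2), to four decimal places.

363.0000

J = [[4·s·t, 2·s^2 - 8·t - 5], [-2·s·t + 4·t, -s^2 + 4·s]].
At the point, J = [[-18.0000, 1.0000], [15.0000, -21.0000]].
det J = 363.0000.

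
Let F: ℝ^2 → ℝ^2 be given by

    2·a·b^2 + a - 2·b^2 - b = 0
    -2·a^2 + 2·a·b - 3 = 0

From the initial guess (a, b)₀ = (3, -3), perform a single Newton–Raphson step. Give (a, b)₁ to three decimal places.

At (3, -3): F = (42.000, -39.000).
Jacobian J = [[2·b^2 + 1, 4·a·b - 4·b - 1], [-4·a + 2·b, 2·a]].
At the point, J = [[19.000, -25.000], [-18.000, 6.000]] (det J = -336.000).
Solving J·Δ = −F gives Δ = (-2.152, 0.045).
Then the next iterate is (a, b)₁ = (0.848, -2.955).

(0.848, -2.955)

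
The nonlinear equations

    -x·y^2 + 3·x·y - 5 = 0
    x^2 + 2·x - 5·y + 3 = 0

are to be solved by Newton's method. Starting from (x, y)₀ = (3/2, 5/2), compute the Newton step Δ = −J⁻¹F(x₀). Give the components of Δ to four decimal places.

(-0.3286, -1.1786)

At (3/2, 5/2): F = (-3.1250, -4.2500).
Jacobian J = [[-y^2 + 3·y, -2·x·y + 3·x], [2·x + 2, -5]].
At the point, J = [[1.2500, -3.0000], [5.0000, -5.0000]] (det J = 8.7500).
Solving J·Δ = −F gives Δ = (-0.3286, -1.1786).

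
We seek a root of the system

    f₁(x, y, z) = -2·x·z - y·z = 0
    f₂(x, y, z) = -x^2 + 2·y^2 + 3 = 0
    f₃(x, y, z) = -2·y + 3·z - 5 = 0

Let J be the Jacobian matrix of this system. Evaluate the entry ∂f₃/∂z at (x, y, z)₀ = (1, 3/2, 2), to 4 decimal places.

3.0000

∂f₃/∂z = 3.
At (1, 3/2, 2) this is 3.0000.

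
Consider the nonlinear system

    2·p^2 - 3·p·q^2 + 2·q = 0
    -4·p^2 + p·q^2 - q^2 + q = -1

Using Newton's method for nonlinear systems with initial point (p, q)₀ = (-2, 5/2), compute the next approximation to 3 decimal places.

(-1.132, 1.648)

At (-2, 5/2): F = (50.500, -31.250).
Jacobian J = [[4·p - 3·q^2, -6·p·q + 2], [-8·p + q^2, 2·p·q - 2·q + 1]].
At the point, J = [[-26.750, 32.000], [22.250, -14.000]] (det J = -337.500).
Solving J·Δ = −F gives Δ = (0.868, -0.852).
Then the next iterate is (p, q)₁ = (-1.132, 1.648).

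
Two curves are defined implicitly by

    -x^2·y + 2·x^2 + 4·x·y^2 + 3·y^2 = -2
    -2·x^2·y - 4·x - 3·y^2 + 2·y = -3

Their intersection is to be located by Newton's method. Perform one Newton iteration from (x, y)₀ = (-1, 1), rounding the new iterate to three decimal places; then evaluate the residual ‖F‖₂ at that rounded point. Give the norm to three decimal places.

1.409

At (-1, 1): F = (2.000, 4.000).
Jacobian J = [[-2·x·y + 4·x + 4·y^2, -x^2 + 8·x·y + 6·y], [-4·x·y - 4, -2·x^2 - 6·y + 2]].
At the point, J = [[2.000, -3.000], [0.000, -6.000]] (det J = -12.000).
Solving J·Δ = −F gives Δ = (0.000, 0.667).
Then the next iterate is (x, y)₁ = (-1.000, 1.667).
Re-evaluating at (-1.000, 1.667): F = (-0.44589, -1.33667), so ‖F‖₂ = 1.409.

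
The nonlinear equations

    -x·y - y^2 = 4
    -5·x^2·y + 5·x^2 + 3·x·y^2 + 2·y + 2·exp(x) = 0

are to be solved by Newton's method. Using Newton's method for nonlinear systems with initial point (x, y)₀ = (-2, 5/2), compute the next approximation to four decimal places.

At (-2, 5/2): F = (-5.2500, -62.229329).
Jacobian J = [[-y, -x - 2·y], [-10·x·y + 10·x + 3·y^2 + 2·exp(x), -5·x^2 + 6·x·y + 2]].
At the point, J = [[-2.5000, -3.0000], [49.020671, -48.0000]] (det J = 267.062012).
Solving J·Δ = −F gives Δ = (-0.2446, -1.5462).
Then the next iterate is (x, y)₁ = (-2.2446, 0.9538).

(-2.2446, 0.9538)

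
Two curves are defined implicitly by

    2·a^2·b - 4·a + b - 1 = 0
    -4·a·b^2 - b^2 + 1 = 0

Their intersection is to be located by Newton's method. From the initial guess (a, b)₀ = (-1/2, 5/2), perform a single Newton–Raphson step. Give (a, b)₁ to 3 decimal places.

At (-1/2, 5/2): F = (4.750, 7.250).
Jacobian J = [[4·a·b - 4, 2·a^2 + 1], [-4·b^2, -8·a·b - 2·b]].
At the point, J = [[-9.000, 1.500], [-25.000, 5.000]] (det J = -7.500).
Solving J·Δ = −F gives Δ = (1.717, 7.133).
Then the next iterate is (a, b)₁ = (1.217, 9.633).

(1.217, 9.633)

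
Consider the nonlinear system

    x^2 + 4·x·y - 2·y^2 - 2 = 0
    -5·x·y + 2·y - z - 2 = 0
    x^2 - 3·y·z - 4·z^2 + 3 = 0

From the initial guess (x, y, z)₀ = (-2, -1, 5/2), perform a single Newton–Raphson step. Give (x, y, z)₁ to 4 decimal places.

At (-2, -1, 5/2): F = (8.0000, -16.5000, -10.5000).
Jacobian J = [[2·x + 4·y, 4·x - 4·y, 0], [-5·y, -5·x + 2, -1], [2·x, -3·z, -3·y - 8·z]].
At the point, J = [[-8.0000, -4.0000, 0.0000], [5.0000, 12.0000, -1.0000], [-4.0000, -7.5000, -17.0000]] (det J = 1336.0000).
Solving J·Δ = −F gives Δ = (0.4581, 1.0838, -1.2036).
Then the next iterate is (x, y, z)₁ = (-1.5419, 0.0838, 1.2964).

(-1.5419, 0.0838, 1.2964)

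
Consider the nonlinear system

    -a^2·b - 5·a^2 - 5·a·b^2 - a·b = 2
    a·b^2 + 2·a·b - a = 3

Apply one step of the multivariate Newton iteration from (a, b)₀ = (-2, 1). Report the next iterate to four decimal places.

At (-2, 1): F = (-14.0000, -7.0000).
Jacobian J = [[-2·a·b - 10·a - 5·b^2 - b, -a^2 - 10·a·b - a], [b^2 + 2·b - 1, 2·a·b + 2·a]].
At the point, J = [[18.0000, 18.0000], [2.0000, -8.0000]] (det J = -180.0000).
Solving J·Δ = −F gives Δ = (1.3222, -0.5444).
Then the next iterate is (a, b)₁ = (-0.6778, 0.4556).

(-0.6778, 0.4556)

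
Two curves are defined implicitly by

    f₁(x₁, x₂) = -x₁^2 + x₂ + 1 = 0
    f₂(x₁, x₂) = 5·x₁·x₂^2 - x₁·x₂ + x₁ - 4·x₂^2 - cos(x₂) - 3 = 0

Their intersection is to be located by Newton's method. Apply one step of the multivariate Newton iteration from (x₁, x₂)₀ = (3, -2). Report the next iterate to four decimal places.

(1.3790, -1.7259)

At (3, -2): F = (-10.0000, 50.416147).
Jacobian J = [[-2·x₁, 1], [5·x₂^2 - x₂ + 1, 10·x₁·x₂ - x₁ - 8·x₂ + sin(x₂)]].
At the point, J = [[-6.0000, 1.0000], [23.0000, -47.909297]] (det J = 264.455785).
Solving J·Δ = −F gives Δ = (-1.6210, 0.2741).
Then the next iterate is (x₁, x₂)₁ = (1.3790, -1.7259).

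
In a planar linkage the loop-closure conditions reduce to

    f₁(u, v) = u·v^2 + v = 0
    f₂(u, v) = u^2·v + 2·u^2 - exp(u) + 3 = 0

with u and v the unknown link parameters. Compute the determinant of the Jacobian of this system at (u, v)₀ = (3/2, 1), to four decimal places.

J = [[v^2, 2·u·v + 1], [2·u·v + 4·u - exp(u), u^2]].
At the point, J = [[1.0000, 4.0000], [4.518311, 2.2500]].
det J = -15.8232.

-15.8232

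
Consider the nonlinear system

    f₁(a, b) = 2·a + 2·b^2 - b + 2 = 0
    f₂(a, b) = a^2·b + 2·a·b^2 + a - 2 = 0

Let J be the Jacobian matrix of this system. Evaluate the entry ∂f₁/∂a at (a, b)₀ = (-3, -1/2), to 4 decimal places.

2.0000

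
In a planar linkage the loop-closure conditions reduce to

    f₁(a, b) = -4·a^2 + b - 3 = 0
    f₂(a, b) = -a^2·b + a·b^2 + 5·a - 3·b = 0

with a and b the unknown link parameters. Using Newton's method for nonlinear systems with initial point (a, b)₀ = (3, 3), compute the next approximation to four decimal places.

At (3, 3): F = (-36.0000, 6.0000).
Jacobian J = [[-8·a, 1], [-2·a·b + b^2 + 5, -a^2 + 2·a·b - 3]].
At the point, J = [[-24.0000, 1.0000], [-4.0000, 6.0000]] (det J = -140.0000).
Solving J·Δ = −F gives Δ = (-1.5857, -2.0571).
Then the next iterate is (a, b)₁ = (1.4143, 0.9429).

(1.4143, 0.9429)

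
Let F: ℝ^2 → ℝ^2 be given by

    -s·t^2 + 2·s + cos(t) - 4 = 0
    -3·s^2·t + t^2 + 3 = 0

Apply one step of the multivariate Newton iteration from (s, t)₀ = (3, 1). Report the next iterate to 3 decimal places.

At (3, 1): F = (-0.45970, -23.000).
Jacobian J = [[-t^2 + 2, -2·s·t - sin(t)], [-6·s·t, -3·s^2 + 2·t]].
At the point, J = [[1.000, -6.84147], [-18.000, -25.000]] (det J = -148.14648).
Solving J·Δ = −F gives Δ = (-0.985, -0.211).
Then the next iterate is (s, t)₁ = (2.015, 0.789).

(2.015, 0.789)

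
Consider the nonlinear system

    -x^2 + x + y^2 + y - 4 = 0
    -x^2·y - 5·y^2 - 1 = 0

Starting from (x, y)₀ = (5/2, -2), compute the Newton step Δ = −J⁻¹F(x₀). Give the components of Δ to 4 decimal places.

(-4.1825, 3.6600)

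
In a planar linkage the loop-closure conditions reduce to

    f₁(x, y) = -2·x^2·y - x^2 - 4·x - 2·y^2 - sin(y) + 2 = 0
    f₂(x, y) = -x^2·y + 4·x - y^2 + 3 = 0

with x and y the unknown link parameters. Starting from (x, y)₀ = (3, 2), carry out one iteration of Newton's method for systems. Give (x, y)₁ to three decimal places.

(0.254, 3.151)

At (3, 2): F = (-63.90930, -7.000).
Jacobian J = [[-4·x·y - 2·x - 4, -2·x^2 - 4·y - cos(y)], [-2·x·y + 4, -x^2 - 2·y]].
At the point, J = [[-34.000, -25.58385], [-8.000, -13.000]] (det J = 237.32917).
Solving J·Δ = −F gives Δ = (-2.746, 1.151).
Then the next iterate is (x, y)₁ = (0.254, 3.151).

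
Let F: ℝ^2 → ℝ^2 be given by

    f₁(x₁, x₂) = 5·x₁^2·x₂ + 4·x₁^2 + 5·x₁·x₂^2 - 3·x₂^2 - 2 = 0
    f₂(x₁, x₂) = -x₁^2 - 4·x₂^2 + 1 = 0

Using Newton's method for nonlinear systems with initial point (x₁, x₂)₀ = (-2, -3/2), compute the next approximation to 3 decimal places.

(-4.463, 0.321)

At (-2, -3/2): F = (-45.250, -12.000).
Jacobian J = [[10·x₁·x₂ + 8·x₁ + 5·x₂^2, 5·x₁^2 + 10·x₁·x₂ - 6·x₂], [-2·x₁, -8·x₂]].
At the point, J = [[25.250, 59.000], [4.000, 12.000]] (det J = 67.000).
Solving J·Δ = −F gives Δ = (-2.463, 1.821).
Then the next iterate is (x₁, x₂)₁ = (-4.463, 0.321).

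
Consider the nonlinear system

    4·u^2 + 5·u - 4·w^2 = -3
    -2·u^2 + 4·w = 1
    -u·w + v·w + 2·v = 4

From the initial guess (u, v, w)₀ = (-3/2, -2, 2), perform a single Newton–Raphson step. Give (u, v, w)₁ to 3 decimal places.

(-1.412, 0.199, 1.243)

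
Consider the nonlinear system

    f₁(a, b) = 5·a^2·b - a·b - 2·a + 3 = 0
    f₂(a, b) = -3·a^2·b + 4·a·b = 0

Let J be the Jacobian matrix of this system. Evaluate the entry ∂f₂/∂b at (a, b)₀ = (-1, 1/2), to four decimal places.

-7.0000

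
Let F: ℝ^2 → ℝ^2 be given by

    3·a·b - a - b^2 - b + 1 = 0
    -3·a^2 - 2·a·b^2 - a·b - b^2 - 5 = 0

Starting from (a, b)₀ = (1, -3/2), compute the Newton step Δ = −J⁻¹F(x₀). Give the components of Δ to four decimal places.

At (1, -3/2): F = (-5.2500, -13.2500).
Jacobian J = [[3·b - 1, 3·a - 2·b - 1], [-6·a - 2·b^2 - b, -4·a·b - a - 2·b]].
At the point, J = [[-5.5000, 5.0000], [-9.0000, 8.0000]] (det J = 1.0000).
Solving J·Δ = −F gives Δ = (-24.2500, -25.6250).

(-24.2500, -25.6250)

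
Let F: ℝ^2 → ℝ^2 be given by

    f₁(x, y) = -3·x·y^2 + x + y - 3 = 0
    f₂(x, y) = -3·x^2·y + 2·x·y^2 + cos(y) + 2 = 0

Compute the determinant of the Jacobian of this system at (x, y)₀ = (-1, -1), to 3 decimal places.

-23.683

J = [[-3·y^2 + 1, -6·x·y + 1], [-6·x·y + 2·y^2, -3·x^2 + 4·x·y - sin(y)]].
At the point, J = [[-2.000, -5.000], [-4.000, 1.84147]].
det J = -23.683.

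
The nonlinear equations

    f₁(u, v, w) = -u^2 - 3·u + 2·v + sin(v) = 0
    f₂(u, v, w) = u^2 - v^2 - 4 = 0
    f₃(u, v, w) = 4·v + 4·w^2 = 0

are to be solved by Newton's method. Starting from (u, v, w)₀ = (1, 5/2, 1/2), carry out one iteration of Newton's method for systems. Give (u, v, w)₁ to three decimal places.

At (1, 5/2, 1/2): F = (1.59847, -9.250, 11.000).
Jacobian J = [[-2·u - 3, cos(v) + 2, 0], [2·u, -2·v, 0], [0, 4, 8·w]].
At the point, J = [[-5.000, 1.19886, 0.000], [2.000, -5.000, 0.000], [0.000, 4.000, 4.000]] (det J = 90.40915).
Solving J·Δ = −F gives Δ = (-0.137, -1.905, -0.845).
Then the next iterate is (u, v, w)₁ = (0.863, 0.595, -0.345).

(0.863, 0.595, -0.345)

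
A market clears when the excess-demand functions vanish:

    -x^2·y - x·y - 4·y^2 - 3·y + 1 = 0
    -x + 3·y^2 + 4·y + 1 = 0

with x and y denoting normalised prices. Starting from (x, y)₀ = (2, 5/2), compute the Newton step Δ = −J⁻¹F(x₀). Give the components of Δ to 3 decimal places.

At (2, 5/2): F = (-46.500, 27.750).
Jacobian J = [[-2·x·y - y, -x^2 - x - 8·y - 3], [-1, 6·y + 4]].
At the point, J = [[-12.500, -29.000], [-1.000, 19.000]] (det J = -266.500).
Solving J·Δ = −F gives Δ = (-0.295, -1.476).

(-0.295, -1.476)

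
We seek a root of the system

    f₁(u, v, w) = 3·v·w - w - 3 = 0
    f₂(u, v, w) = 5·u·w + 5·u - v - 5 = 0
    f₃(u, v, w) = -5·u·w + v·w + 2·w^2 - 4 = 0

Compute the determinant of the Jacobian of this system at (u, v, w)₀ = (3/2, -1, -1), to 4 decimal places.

-132.5000

J = [[0, 3·w, 3·v - 1], [5·w + 5, -1, 5·u], [-5·w, w, -5·u + v + 4·w]].
At the point, J = [[0.0000, -3.0000, -4.0000], [0.0000, -1.0000, 7.5000], [5.0000, -1.0000, -12.5000]].
det J = -132.5000.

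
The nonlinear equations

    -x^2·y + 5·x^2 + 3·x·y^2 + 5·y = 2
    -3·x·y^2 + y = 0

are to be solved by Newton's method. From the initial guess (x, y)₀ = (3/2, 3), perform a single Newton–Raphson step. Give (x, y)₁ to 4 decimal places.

(-5.6667, 9.0000)

At (3/2, 3): F = (58.0000, -37.5000).
Jacobian J = [[-2·x·y + 10·x + 3·y^2, -x^2 + 6·x·y + 5], [-3·y^2, -6·x·y + 1]].
At the point, J = [[33.0000, 29.7500], [-27.0000, -26.0000]] (det J = -54.7500).
Solving J·Δ = −F gives Δ = (-7.1667, 6.0000).
Then the next iterate is (x, y)₁ = (-5.6667, 9.0000).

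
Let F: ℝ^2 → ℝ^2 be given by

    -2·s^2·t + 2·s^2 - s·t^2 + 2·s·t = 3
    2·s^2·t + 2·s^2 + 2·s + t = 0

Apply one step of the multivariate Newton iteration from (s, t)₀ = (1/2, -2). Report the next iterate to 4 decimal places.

(-1.0000, -1.0000)

At (1/2, -2): F = (-5.5000, -1.5000).
Jacobian J = [[-4·s·t + 4·s - t^2 + 2·t, -2·s^2 - 2·s·t + 2·s], [4·s·t + 4·s + 2, 2·s^2 + 1]].
At the point, J = [[-2.0000, 2.5000], [0.0000, 1.5000]] (det J = -3.0000).
Solving J·Δ = −F gives Δ = (-1.5000, 1.0000).
Then the next iterate is (s, t)₁ = (-1.0000, -1.0000).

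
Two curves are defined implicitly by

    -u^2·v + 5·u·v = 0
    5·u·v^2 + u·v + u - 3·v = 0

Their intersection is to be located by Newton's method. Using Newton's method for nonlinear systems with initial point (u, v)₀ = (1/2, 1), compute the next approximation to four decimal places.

(1.2826, -1.3913)

At (1/2, 1): F = (2.2500, 0.5000).
Jacobian J = [[-2·u·v + 5·v, -u^2 + 5·u], [5·v^2 + v + 1, 10·u·v + u - 3]].
At the point, J = [[4.0000, 2.2500], [7.0000, 2.5000]] (det J = -5.7500).
Solving J·Δ = −F gives Δ = (0.7826, -2.3913).
Then the next iterate is (u, v)₁ = (1.2826, -1.3913).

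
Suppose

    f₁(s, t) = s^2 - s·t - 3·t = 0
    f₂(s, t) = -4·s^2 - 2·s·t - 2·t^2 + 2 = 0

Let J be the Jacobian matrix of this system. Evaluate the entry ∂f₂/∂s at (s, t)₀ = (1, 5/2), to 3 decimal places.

-13.000

∂f₂/∂s = -8·s - 2·t.
At (1, 5/2) this is -13.000.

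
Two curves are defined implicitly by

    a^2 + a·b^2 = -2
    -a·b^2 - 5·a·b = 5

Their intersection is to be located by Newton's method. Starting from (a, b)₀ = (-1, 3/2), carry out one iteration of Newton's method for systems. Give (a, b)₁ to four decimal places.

(-0.2569, 1.8119)

At (-1, 3/2): F = (0.7500, 4.7500).
Jacobian J = [[2·a + b^2, 2·a·b], [-b^2 - 5·b, -2·a·b - 5·a]].
At the point, J = [[0.2500, -3.0000], [-9.7500, 8.0000]] (det J = -27.2500).
Solving J·Δ = −F gives Δ = (0.7431, 0.3119).
Then the next iterate is (a, b)₁ = (-0.2569, 1.8119).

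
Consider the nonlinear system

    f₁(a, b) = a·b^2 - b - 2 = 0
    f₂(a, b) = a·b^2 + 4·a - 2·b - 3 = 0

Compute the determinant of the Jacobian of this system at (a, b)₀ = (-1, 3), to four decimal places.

J = [[b^2, 2·a·b - 1], [b^2 + 4, 2·a·b - 2]].
At the point, J = [[9.0000, -7.0000], [13.0000, -8.0000]].
det J = 19.0000.

19.0000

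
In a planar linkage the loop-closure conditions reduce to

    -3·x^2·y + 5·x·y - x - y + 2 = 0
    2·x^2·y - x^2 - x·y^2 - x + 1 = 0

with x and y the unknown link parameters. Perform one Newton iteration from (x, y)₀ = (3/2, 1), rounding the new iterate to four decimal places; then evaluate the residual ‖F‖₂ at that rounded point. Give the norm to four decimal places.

0.1219

At (3/2, 1): F = (0.2500, 0.2500).
Jacobian J = [[-6·x·y + 5·y - 1, -3·x^2 + 5·x - 1], [4·x·y - 2·x - y^2 - 1, 2·x^2 - 2·x·y]].
At the point, J = [[-5.0000, -0.2500], [1.0000, 1.5000]] (det J = -7.2500).
Solving J·Δ = −F gives Δ = (0.0603, -0.2069).
Then the next iterate is (x, y)₁ = (1.5603, 0.7931).
Re-evaluating at (1.5603, 0.7931): F = (0.041478, -0.114616), so ‖F‖₂ = 0.1219.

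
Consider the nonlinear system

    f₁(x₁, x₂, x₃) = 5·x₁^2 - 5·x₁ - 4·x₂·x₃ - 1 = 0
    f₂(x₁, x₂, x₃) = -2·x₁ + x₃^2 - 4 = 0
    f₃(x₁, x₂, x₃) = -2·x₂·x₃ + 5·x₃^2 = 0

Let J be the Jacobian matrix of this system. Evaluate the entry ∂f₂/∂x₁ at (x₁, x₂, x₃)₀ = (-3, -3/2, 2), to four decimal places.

-2.0000

∂f₂/∂x₁ = -2.
At (-3, -3/2, 2) this is -2.0000.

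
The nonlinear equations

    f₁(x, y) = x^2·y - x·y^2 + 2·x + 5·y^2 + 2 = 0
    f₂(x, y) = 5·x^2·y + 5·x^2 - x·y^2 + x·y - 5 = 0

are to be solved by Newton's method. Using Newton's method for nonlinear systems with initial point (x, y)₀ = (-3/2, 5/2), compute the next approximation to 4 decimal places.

At (-3/2, 5/2): F = (45.2500, 40.0000).
Jacobian J = [[2·x·y - y^2 + 2, x^2 - 2·x·y + 10·y], [10·x·y + 10·x - y^2 + y, 5·x^2 - 2·x·y + x]].
At the point, J = [[-11.7500, 34.7500], [-56.2500, 17.2500]] (det J = 1752.0000).
Solving J·Δ = −F gives Δ = (0.3479, -1.1845).
Then the next iterate is (x, y)₁ = (-1.1521, 1.3155).

(-1.1521, 1.3155)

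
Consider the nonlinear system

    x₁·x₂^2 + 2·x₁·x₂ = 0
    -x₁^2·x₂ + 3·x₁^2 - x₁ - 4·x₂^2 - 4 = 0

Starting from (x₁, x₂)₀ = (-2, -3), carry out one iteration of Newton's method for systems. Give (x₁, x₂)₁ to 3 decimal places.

At (-2, -3): F = (-6.000, -14.000).
Jacobian J = [[x₂^2 + 2·x₂, 2·x₁·x₂ + 2·x₁], [-2·x₁·x₂ + 6·x₁ - 1, -x₁^2 - 8·x₂]].
At the point, J = [[3.000, 8.000], [-25.000, 20.000]] (det J = 260.000).
Solving J·Δ = −F gives Δ = (0.031, 0.738).
Then the next iterate is (x₁, x₂)₁ = (-1.969, -2.262).

(-1.969, -2.262)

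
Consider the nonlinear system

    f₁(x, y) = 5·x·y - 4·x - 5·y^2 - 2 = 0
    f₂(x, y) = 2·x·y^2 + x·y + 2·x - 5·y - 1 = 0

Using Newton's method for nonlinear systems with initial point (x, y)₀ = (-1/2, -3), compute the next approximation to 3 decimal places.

(-0.856, -1.883)

At (-1/2, -3): F = (-37.500, 5.500).
Jacobian J = [[5·y - 4, 5·x - 10·y], [2·y^2 + y + 2, 4·x·y + x - 5]].
At the point, J = [[-19.000, 27.500], [17.000, 0.500]] (det J = -477.000).
Solving J·Δ = −F gives Δ = (-0.356, 1.117).
Then the next iterate is (x, y)₁ = (-0.856, -1.883).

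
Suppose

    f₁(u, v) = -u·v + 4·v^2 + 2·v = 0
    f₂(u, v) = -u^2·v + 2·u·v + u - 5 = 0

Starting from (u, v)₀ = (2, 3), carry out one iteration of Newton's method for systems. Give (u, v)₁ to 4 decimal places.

At (2, 3): F = (36.0000, -3.0000).
Jacobian J = [[-v, -u + 8·v + 2], [-2·u·v + 2·v + 1, -u^2 + 2·u]].
At the point, J = [[-3.0000, 24.0000], [-5.0000, 0.0000]] (det J = 120.0000).
Solving J·Δ = −F gives Δ = (-0.6000, -1.5750).
Then the next iterate is (u, v)₁ = (1.4000, 1.4250).

(1.4000, 1.4250)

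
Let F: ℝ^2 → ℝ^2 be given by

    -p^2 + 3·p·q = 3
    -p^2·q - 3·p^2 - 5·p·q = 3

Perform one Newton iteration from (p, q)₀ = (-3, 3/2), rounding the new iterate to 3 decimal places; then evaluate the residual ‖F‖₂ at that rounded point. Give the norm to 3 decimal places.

At (-3, 3/2): F = (-25.500, -21.000).
Jacobian J = [[-2·p + 3·q, 3·p], [-2·p·q - 6·p - 5·q, -p^2 - 5·p]].
At the point, J = [[10.500, -9.000], [19.500, 6.000]] (det J = 238.500).
Solving J·Δ = −F gives Δ = (1.434, -1.160).
Then the next iterate is (p, q)₁ = (-1.566, 0.340).
Re-evaluating at (-1.566, 0.340): F = (-7.04968, -8.52867), so ‖F‖₂ = 11.065.

11.065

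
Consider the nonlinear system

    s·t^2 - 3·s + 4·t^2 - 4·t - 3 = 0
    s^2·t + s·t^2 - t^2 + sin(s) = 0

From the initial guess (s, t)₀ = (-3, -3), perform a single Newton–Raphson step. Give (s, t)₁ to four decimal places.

At (-3, -3): F = (27.0000, -63.141120).
Jacobian J = [[t^2 - 3, 2·s·t + 8·t - 4], [2·s·t + t^2 + cos(s), s^2 + 2·s·t - 2·t]].
At the point, J = [[6.0000, -10.0000], [26.010008, 33.0000]] (det J = 458.100075).
Solving J·Δ = −F gives Δ = (-0.5667, 2.3600).
Then the next iterate is (s, t)₁ = (-3.5667, -0.6400).

(-3.5667, -0.6400)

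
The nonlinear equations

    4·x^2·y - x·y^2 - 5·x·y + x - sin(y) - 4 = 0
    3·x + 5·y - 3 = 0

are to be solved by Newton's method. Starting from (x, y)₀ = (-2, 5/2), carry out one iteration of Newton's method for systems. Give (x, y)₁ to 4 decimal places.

At (-2, 5/2): F = (70.901528, 3.5000).
Jacobian J = [[8·x·y - y^2 - 5·y + 1, 4·x^2 - 2·x·y - 5·x - cos(y)], [3, 5]].
At the point, J = [[-57.7500, 36.801144], [3.0000, 5.0000]] (det J = -399.153431).
Solving J·Δ = −F gives Δ = (0.5655, -1.0393).
Then the next iterate is (x, y)₁ = (-1.4345, 1.4607).

(-1.4345, 1.4607)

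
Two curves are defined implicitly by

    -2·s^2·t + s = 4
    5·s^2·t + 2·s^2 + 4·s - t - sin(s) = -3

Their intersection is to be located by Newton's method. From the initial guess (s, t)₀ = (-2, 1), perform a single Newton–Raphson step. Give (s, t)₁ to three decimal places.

(-6.681, -6.017)

At (-2, 1): F = (-14.000, 22.90930).
Jacobian J = [[-4·s·t + 1, -2·s^2], [10·s·t + 4·s - cos(s) + 4, 5·s^2 - 1]].
At the point, J = [[9.000, -8.000], [-23.58385, 19.000]] (det J = -17.67083).
Solving J·Δ = −F gives Δ = (-4.681, -7.017).
Then the next iterate is (s, t)₁ = (-6.681, -6.017).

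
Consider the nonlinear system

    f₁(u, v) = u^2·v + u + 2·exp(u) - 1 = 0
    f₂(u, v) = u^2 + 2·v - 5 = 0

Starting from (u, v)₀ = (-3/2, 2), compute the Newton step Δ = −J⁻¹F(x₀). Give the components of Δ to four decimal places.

(0.8823, 0.6985)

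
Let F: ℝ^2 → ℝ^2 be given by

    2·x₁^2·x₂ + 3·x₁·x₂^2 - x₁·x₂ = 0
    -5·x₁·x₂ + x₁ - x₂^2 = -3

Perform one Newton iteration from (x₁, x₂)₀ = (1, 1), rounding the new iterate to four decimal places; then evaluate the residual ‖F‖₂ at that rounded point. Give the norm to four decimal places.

1.3470

At (1, 1): F = (4.0000, -2.0000).
Jacobian J = [[4·x₁·x₂ + 3·x₂^2 - x₂, 2·x₁^2 + 6·x₁·x₂ - x₁], [-5·x₂ + 1, -5·x₁ - 2·x₂]].
At the point, J = [[6.0000, 7.0000], [-4.0000, -7.0000]] (det J = -14.0000).
Solving J·Δ = −F gives Δ = (-1.0000, 0.2857).
Then the next iterate is (x₁, x₂)₁ = (0.0000, 1.2857).
Re-evaluating at (0.0000, 1.2857): F = (0.0000, 1.346976), so ‖F‖₂ = 1.3470.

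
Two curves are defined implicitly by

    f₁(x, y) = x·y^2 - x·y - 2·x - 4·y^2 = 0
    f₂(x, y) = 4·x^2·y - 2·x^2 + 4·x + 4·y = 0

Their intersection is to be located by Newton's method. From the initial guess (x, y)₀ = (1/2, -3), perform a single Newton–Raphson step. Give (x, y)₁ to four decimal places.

(0.0225, -1.2549)

At (1/2, -3): F = (-31.0000, -13.5000).
Jacobian J = [[y^2 - y - 2, 2·x·y - x - 8·y], [8·x·y - 4·x + 4, 4·x^2 + 4]].
At the point, J = [[10.0000, 20.5000], [-10.0000, 5.0000]] (det J = 255.0000).
Solving J·Δ = −F gives Δ = (-0.4775, 1.7451).
Then the next iterate is (x, y)₁ = (0.0225, -1.2549).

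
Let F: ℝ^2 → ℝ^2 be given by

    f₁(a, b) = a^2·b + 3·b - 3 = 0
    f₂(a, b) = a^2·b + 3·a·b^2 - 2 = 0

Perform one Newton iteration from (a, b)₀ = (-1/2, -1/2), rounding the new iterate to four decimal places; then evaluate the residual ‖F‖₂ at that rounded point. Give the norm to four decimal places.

3.0276

At (-1/2, -1/2): F = (-4.6250, -2.5000).
Jacobian J = [[2·a·b, a^2 + 3], [2·a·b + 3·b^2, a^2 + 6·a·b]].
At the point, J = [[0.5000, 3.2500], [1.2500, 1.7500]] (det J = -3.1875).
Solving J·Δ = −F gives Δ = (0.0098, 1.4216).
Then the next iterate is (a, b)₁ = (-0.4902, 0.9216).
Re-evaluating at (-0.4902, 0.9216): F = (-0.013743, -3.027592), so ‖F‖₂ = 3.0276.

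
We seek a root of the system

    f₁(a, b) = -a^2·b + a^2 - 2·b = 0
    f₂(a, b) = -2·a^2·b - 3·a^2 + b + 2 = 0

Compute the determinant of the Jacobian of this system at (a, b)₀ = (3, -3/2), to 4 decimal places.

-255.0000

J = [[-2·a·b + 2·a, -a^2 - 2], [-4·a·b - 6·a, -2·a^2 + 1]].
At the point, J = [[15.0000, -11.0000], [0.0000, -17.0000]].
det J = -255.0000.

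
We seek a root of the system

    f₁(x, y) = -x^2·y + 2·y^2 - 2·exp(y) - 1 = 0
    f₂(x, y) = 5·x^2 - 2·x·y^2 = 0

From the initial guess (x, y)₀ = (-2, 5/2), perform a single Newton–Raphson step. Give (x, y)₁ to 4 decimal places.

(-1.0699, 1.7614)

At (-2, 5/2): F = (-22.864988, 45.0000).
Jacobian J = [[-2·x·y, -x^2 + 4·y - 2·exp(y)], [10·x - 2·y^2, -4·x·y]].
At the point, J = [[10.0000, -18.364988], [-32.5000, 20.0000]] (det J = -396.862107).
Solving J·Δ = −F gives Δ = (0.9301, -0.7386).
Then the next iterate is (x, y)₁ = (-1.0699, 1.7614).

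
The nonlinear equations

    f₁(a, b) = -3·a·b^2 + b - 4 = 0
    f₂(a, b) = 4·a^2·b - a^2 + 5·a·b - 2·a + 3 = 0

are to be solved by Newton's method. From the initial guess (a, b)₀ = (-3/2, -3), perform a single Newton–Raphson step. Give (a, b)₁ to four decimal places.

At (-3/2, -3): F = (33.5000, -0.7500).
Jacobian J = [[-3·b^2, -6·a·b + 1], [8·a·b - 2·a + 5·b - 2, 4·a^2 + 5·a]].
At the point, J = [[-27.0000, -26.0000], [22.0000, 1.5000]] (det J = 531.5000).
Solving J·Δ = −F gives Δ = (-0.0579, 1.3485).
Then the next iterate is (a, b)₁ = (-1.5579, -1.6515).

(-1.5579, -1.6515)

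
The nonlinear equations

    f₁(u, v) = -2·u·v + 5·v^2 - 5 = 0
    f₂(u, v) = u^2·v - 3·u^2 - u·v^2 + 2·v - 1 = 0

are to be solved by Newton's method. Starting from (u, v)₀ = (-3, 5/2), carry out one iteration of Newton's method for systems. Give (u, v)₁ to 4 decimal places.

(14.3248, 3.9637)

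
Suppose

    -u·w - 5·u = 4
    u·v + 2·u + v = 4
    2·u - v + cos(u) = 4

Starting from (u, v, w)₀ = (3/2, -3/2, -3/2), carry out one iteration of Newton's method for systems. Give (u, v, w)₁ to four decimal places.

(2.6054, 0.1789, -10.2460)

At (3/2, -3/2, -3/2): F = (-9.2500, -4.7500, 0.570737).
Jacobian J = [[-w - 5, 0, -u], [v + 2, u + 1, 0], [-sin(u) + 2, -1, 0]].
At the point, J = [[-3.5000, 0.0000, -1.5000], [0.5000, 2.5000, 0.0000], [1.002505, -1.0000, 0.0000]] (det J = 4.509394).
Solving J·Δ = −F gives Δ = (1.1054, 1.6789, -8.7460).
Then the next iterate is (u, v, w)₁ = (2.6054, 0.1789, -10.2460).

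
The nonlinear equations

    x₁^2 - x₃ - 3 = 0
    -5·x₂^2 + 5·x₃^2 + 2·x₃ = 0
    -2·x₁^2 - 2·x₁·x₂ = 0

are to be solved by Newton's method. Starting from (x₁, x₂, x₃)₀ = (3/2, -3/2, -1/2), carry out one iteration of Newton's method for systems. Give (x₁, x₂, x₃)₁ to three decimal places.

At (3/2, -3/2, -1/2): F = (-0.250, -11.000, 0.000).
Jacobian J = [[2·x₁, 0, -1], [0, -10·x₂, 10·x₃ + 2], [-4·x₁ - 2·x₂, -2·x₁, 0]].
At the point, J = [[3.000, 0.000, -1.000], [0.000, 15.000, -3.000], [-3.000, -3.000, 0.000]] (det J = -72.000).
Solving J·Δ = −F gives Δ = (-0.427, 0.427, -1.531).
Then the next iterate is (x₁, x₂, x₃)₁ = (1.073, -1.073, -2.031).

(1.073, -1.073, -2.031)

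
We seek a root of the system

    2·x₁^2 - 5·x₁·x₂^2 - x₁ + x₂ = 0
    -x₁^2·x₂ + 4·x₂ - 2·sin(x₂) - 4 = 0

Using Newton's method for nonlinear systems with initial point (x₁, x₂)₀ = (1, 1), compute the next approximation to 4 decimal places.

At (1, 1): F = (-3.0000, -2.682942).
Jacobian J = [[4·x₁ - 5·x₂^2 - 1, -10·x₁·x₂ + 1], [-2·x₁·x₂, -x₁^2 - 2·cos(x₂) + 4]].
At the point, J = [[-2.0000, -9.0000], [-2.0000, 1.919395]] (det J = -21.838791).
Solving J·Δ = −F gives Δ = (-1.3693, -0.0290).
Then the next iterate is (x₁, x₂)₁ = (-0.3693, 0.9710).

(-0.3693, 0.9710)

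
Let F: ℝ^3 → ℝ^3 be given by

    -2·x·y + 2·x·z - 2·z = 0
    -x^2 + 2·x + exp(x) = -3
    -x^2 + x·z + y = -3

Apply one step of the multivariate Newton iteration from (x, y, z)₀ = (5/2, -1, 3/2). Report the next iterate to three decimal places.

(0.983, -1.622, -0.175)

At (5/2, -1, 3/2): F = (9.500, 13.93249, -0.500).
Jacobian J = [[-2·y + 2·z, -2·x, 2·x - 2], [-2·x + exp(x) + 2, 0, 0], [-2·x + z, 1, x]].
At the point, J = [[5.000, -5.000, 3.000], [9.18249, 0.000, 0.000], [-3.500, 1.000, 2.500]] (det J = 142.32866).
Solving J·Δ = −F gives Δ = (-1.517, -0.622, -1.675).
Then the next iterate is (x, y, z)₁ = (0.983, -1.622, -0.175).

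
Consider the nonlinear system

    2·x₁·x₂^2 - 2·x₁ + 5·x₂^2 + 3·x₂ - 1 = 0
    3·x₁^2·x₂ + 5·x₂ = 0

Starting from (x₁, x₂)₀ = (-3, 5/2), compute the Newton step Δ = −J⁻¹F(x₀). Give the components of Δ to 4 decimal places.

(-1.4634, -4.5579)

At (-3, 5/2): F = (6.2500, 80.0000).
Jacobian J = [[2·x₂^2 - 2, 4·x₁·x₂ + 10·x₂ + 3], [6·x₁·x₂, 3·x₁^2 + 5]].
At the point, J = [[10.5000, -2.0000], [-45.0000, 32.0000]] (det J = 246.0000).
Solving J·Δ = −F gives Δ = (-1.4634, -4.5579).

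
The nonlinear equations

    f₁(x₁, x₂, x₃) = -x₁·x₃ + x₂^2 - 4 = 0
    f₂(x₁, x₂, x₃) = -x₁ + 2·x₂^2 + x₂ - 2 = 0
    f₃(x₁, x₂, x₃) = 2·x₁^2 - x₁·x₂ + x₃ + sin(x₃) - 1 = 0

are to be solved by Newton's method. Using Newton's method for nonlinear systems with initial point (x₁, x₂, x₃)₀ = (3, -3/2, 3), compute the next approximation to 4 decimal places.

(1.1685, -1.5337, 1.2819)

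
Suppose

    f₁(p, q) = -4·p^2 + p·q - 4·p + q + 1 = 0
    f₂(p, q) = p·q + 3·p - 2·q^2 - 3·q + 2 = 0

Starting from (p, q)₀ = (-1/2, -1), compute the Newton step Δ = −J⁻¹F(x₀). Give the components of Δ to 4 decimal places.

(-0.1667, -3.3333)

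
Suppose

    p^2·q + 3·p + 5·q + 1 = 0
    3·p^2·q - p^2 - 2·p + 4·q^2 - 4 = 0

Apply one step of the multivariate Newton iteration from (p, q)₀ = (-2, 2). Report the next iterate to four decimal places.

(-2.6897, 0.1724)

At (-2, 2): F = (13.0000, 36.0000).
Jacobian J = [[2·p·q + 3, p^2 + 5], [6·p·q - 2·p - 2, 3·p^2 + 8·q]].
At the point, J = [[-5.0000, 9.0000], [-22.0000, 28.0000]] (det J = 58.0000).
Solving J·Δ = −F gives Δ = (-0.6897, -1.8276).
Then the next iterate is (p, q)₁ = (-2.6897, 0.1724).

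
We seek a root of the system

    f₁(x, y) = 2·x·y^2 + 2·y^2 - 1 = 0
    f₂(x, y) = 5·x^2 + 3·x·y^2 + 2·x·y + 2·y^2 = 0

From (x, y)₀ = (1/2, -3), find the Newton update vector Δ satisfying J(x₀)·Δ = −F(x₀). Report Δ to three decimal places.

At (1/2, -3): F = (26.000, 29.750).
Jacobian J = [[2·y^2, 4·x·y + 4·y], [10·x + 3·y^2 + 2·y, 6·x·y + 2·x + 4·y]].
At the point, J = [[18.000, -18.000], [26.000, -20.000]] (det J = 108.000).
Solving J·Δ = −F gives Δ = (-0.144, 1.301).

(-0.144, 1.301)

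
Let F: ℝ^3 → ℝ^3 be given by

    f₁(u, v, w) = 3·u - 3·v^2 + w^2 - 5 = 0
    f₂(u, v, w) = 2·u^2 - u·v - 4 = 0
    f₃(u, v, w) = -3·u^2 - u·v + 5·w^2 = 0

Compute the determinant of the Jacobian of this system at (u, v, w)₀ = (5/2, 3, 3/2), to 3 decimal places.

J = [[3, -6·v, 2·w], [4·u - v, -u, 0], [-6·u - v, -u, 10·w]].
At the point, J = [[3.000, -18.000, 3.000], [7.000, -2.500, 0.000], [-18.000, -2.500, 15.000]].
det J = 1590.000.

1590.000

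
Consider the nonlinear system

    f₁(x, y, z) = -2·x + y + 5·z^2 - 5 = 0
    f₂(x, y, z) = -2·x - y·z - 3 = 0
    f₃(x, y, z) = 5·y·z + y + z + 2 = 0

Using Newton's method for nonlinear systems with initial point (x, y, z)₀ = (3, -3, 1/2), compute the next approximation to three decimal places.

At (3, -3, 1/2): F = (-12.750, -7.500, -8.000).
Jacobian J = [[-2, 1, 10·z], [-2, -z, -y], [0, 5·z + 1, 5·y + 1]].
At the point, J = [[-2.000, 1.000, 5.000], [-2.000, -0.500, 3.000], [0.000, 3.500, -14.000]] (det J = -56.000).
Solving J·Δ = −F gives Δ = (-4.208, 3.196, 0.228).
Then the next iterate is (x, y, z)₁ = (-1.208, 0.196, 0.728).

(-1.208, 0.196, 0.728)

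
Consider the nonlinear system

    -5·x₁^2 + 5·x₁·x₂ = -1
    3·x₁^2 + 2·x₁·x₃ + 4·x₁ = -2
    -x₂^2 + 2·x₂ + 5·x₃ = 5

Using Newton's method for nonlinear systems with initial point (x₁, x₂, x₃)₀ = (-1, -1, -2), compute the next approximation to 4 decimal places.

(-1.4273, -1.2273, 1.7818)

At (-1, -1, -2): F = (1.0000, 5.0000, -18.0000).
Jacobian J = [[-10·x₁ + 5·x₂, 5·x₁, 0], [6·x₁ + 2·x₃ + 4, 0, 2·x₁], [0, -2·x₂ + 2, 5]].
At the point, J = [[5.0000, -5.0000, 0.0000], [-6.0000, 0.0000, -2.0000], [0.0000, 4.0000, 5.0000]] (det J = -110.0000).
Solving J·Δ = −F gives Δ = (-0.4273, -0.2273, 3.7818).
Then the next iterate is (x₁, x₂, x₃)₁ = (-1.4273, -1.2273, 1.7818).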